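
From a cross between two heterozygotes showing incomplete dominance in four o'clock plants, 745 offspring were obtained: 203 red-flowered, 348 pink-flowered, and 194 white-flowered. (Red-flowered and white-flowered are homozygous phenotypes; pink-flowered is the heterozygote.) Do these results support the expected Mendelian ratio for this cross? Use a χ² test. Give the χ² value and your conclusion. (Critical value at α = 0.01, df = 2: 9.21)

With incomplete dominance, a heterozygote × heterozygote cross gives a 1:2:1 phenotypic ratio.
Under the 1:2:1 hypothesis (Σ ratio = 4, N = 745):
  red-flowered: 745 × 1/4 = 186.25
  pink-flowered: 745 × 2/4 = 372.5
  white-flowered: 745 × 1/4 = 186.25
χ² = Σ (O − E)² / E
  red-flowered: (203 − 186.25)² / 186.25 = 1.5064
  pink-flowered: (348 − 372.5)² / 372.5 = 1.6114
  white-flowered: (194 − 186.25)² / 186.25 = 0.3225
χ² = 1.5064 + 1.6114 + 0.3225 = 3.4403 ≈ 3.440
Degrees of freedom = 3 − 1 = 2; critical value at α = 0.01 is 9.21.
Since 3.440 < 9.21, we fail to reject the null hypothesis — the data are consistent with the 1:2:1 ratio.

3.440; consistent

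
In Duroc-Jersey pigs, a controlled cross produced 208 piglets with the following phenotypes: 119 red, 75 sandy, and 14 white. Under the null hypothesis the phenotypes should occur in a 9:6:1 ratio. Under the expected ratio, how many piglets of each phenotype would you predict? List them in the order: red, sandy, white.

Total ratio parts = 16. Expected numbers out of 208:
  red: 208 × 9/16 = 117
  sandy: 208 × 6/16 = 78
  white: 208 × 1/16 = 13

117, 78, 13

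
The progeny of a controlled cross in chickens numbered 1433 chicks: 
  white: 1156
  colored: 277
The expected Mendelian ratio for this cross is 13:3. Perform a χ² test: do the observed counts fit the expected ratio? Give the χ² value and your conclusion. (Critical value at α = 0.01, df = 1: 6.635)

The 13:3 ratio has 16 parts, so with N = 1433 the expected counts are:
  white: 1433 × 13/16 = 1164.3125
  colored: 1433 × 3/16 = 268.6875
χ² = Σ (O − E)² / E
  white: (1156 − 1164.3125)² / 1164.3125 = 0.0593
  colored: (277 − 268.6875)² / 268.6875 = 0.2572
χ² = 0.0593 + 0.2572 = 0.3165 ≈ 0.317
Degrees of freedom = 2 − 1 = 1; critical value at α = 0.01 is 6.635.
Since 0.317 < 6.635, we fail to reject the null hypothesis — the data are consistent with the 13:3 ratio.

0.317; consistent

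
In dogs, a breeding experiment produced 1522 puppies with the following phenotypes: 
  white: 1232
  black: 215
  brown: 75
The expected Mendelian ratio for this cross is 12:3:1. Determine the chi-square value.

28.788

The 12:3:1 ratio has 16 parts, so with N = 1522 the expected counts are:
  white: 1522 × 12/16 = 1141.5
  black: 1522 × 3/16 = 285.375
  brown: 1522 × 1/16 = 95.125
χ² = Σ (O − E)² / E
  white: (1232 − 1141.5)² / 1141.5 = 7.1750
  black: (215 − 285.375)² / 285.375 = 17.3549
  brown: (75 − 95.125)² / 95.125 = 4.2577
χ² = 7.1750 + 17.3549 + 4.2577 = 28.7876 ≈ 28.788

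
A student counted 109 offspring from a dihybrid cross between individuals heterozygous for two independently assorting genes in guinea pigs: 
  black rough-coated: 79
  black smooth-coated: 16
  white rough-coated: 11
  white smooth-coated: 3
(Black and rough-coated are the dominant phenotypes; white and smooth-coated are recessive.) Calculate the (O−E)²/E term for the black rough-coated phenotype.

A dihybrid F₂ with independent assortment and complete dominance at both loci gives a 9:3:3:1 phenotypic ratio.
Expected counts for N = 109 under a 9:3:3:1 ratio (total parts = 16):
  black rough-coated: 109 × 9/16 = 61.3125
  black smooth-coated: 109 × 3/16 = 20.4375
  white rough-coated: 109 × 3/16 = 20.4375
  white smooth-coated: 109 × 1/16 = 6.8125
Contribution of black rough-coated: (79 − 61.3125)² / 61.3125 = 5.1025

5.103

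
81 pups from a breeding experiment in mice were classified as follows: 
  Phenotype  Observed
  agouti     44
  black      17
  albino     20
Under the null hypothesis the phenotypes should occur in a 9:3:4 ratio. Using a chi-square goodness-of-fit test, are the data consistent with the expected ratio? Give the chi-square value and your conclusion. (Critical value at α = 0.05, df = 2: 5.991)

Expected counts for N = 81 under a 9:3:4 ratio (total parts = 16):
  agouti: 81 × 9/16 = 45.5625
  black: 81 × 3/16 = 15.1875
  albino: 81 × 4/16 = 20.25
χ² = Σ (O − E)² / E
  agouti: (44 − 45.5625)² / 45.5625 = 0.0536
  black: (17 − 15.1875)² / 15.1875 = 0.2163
  albino: (20 − 20.25)² / 20.25 = 0.0031
χ² = 0.0536 + 0.2163 + 0.0031 = 0.273
Degrees of freedom = 3 − 1 = 2; critical value at α = 0.05 is 5.991.
Since 0.273 < 5.991, we fail to reject the null hypothesis — the data are consistent with the 9:3:4 ratio.

0.273; consistent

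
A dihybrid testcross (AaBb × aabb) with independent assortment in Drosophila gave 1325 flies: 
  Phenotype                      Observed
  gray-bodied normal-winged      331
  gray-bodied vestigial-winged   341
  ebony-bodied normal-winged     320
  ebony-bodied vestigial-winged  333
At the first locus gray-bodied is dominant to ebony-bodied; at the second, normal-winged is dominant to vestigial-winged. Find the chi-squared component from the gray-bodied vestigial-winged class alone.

A dihybrid testcross with independent assortment gives a 1:1:1:1 ratio.
Expected counts for N = 1325 under a 1:1:1:1 ratio (total parts = 4):
  gray-bodied normal-winged: 1325 × 1/4 = 331.25
  gray-bodied vestigial-winged: 1325 × 1/4 = 331.25
  ebony-bodied normal-winged: 1325 × 1/4 = 331.25
  ebony-bodied vestigial-winged: 1325 × 1/4 = 331.25
Contribution of gray-bodied vestigial-winged: (341 − 331.25)² / 331.25 = 0.2870

0.287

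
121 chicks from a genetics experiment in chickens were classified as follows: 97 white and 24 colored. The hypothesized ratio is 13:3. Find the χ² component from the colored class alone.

0.076

The 13:3 ratio has 16 parts, so with N = 121 the expected counts are:
  white: 121 × 13/16 = 98.3125
  colored: 121 × 3/16 = 22.6875
Contribution of colored: (24 − 22.6875)² / 22.6875 = 0.0759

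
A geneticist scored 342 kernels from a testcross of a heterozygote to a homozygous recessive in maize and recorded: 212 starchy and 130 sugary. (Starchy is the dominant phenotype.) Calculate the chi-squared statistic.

19.661

A testcross of a heterozygote (Aa × aa) gives a 1:1 phenotypic ratio.
Total ratio parts = 2. Expected numbers out of 342:
  starchy: 342 × 1/2 = 171
  sugary: 342 × 1/2 = 171
χ² = Σ (O − E)² / E
  starchy: (212 − 171)² / 171 = 9.8304
  sugary: (130 − 171)² / 171 = 9.8304
χ² = 9.8304 + 9.8304 = 19.6608 ≈ 19.661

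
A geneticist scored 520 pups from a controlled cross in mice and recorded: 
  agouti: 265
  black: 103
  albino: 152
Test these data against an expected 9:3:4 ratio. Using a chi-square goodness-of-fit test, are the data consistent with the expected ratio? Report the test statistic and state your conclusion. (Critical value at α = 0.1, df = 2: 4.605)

6.619; not consistent

Under the 9:3:4 hypothesis (Σ ratio = 16, N = 520):
  agouti: 520 × 9/16 = 292.5
  black: 520 × 3/16 = 97.5
  albino: 520 × 4/16 = 130
χ² = Σ (O − E)² / E
  agouti: (265 − 292.5)² / 292.5 = 2.5855
  black: (103 − 97.5)² / 97.5 = 0.3103
  albino: (152 − 130)² / 130 = 3.7231
χ² = 2.5855 + 0.3103 + 3.7231 = 6.6189 ≈ 6.619
Degrees of freedom = 3 − 1 = 2; critical value at α = 0.1 is 4.605.
Since 6.619 > 4.605, we reject the null hypothesis — the data do not fit the 9:3:4 ratio.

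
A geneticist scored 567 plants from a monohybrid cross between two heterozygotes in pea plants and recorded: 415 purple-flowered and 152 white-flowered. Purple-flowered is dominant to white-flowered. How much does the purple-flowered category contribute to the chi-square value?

For a monohybrid cross between heterozygotes with complete dominance, the expected phenotypic ratio is 3:1.
Under the 3:1 hypothesis (Σ ratio = 4, N = 567):
  purple-flowered: 567 × 3/4 = 425.25
  white-flowered: 567 × 1/4 = 141.75
Contribution of purple-flowered: (415 − 425.25)² / 425.25 = 0.2471

0.247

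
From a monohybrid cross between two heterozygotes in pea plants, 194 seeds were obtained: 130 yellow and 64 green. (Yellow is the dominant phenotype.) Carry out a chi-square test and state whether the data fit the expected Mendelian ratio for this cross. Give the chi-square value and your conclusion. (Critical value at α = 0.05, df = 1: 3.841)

For a monohybrid cross between heterozygotes with complete dominance, the expected phenotypic ratio is 3:1.
Expected counts for N = 194 under a 3:1 ratio (total parts = 4):
  yellow: 194 × 3/4 = 145.5
  green: 194 × 1/4 = 48.5
χ² = Σ (O − E)² / E
  yellow: (130 − 145.5)² / 145.5 = 1.6512
  green: (64 − 48.5)² / 48.5 = 4.9536
χ² = 1.6512 + 4.9536 = 6.6048 ≈ 6.605
Degrees of freedom = 2 − 1 = 1; critical value at α = 0.05 is 3.841.
Since 6.605 > 3.841, we reject the null hypothesis — the data do not fit the 3:1 ratio.

6.605; not consistent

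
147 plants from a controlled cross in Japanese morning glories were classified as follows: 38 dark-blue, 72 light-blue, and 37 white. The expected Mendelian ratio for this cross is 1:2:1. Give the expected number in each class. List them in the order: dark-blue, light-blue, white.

36.75, 73.5, 36.75

Expected counts for N = 147 under a 1:2:1 ratio (total parts = 4):
  dark-blue: 147 × 1/4 = 36.75
  light-blue: 147 × 2/4 = 73.5
  white: 147 × 1/4 = 36.75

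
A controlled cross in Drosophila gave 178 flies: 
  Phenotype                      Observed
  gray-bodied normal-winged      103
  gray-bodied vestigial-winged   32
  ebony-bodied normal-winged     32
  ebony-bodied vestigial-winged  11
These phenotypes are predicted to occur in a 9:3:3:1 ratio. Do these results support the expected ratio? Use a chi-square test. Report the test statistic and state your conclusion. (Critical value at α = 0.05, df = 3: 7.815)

0.197; consistent

Total ratio parts = 16. Expected numbers out of 178:
  gray-bodied normal-winged: 178 × 9/16 = 100.125
  gray-bodied vestigial-winged: 178 × 3/16 = 33.375
  ebony-bodied normal-winged: 178 × 3/16 = 33.375
  ebony-bodied vestigial-winged: 178 × 1/16 = 11.125
χ² = Σ (O − E)² / E
  gray-bodied normal-winged: (103 − 100.125)² / 100.125 = 0.0826
  gray-bodied vestigial-winged: (32 − 33.375)² / 33.375 = 0.0566
  ebony-bodied normal-winged: (32 − 33.375)² / 33.375 = 0.0566
  ebony-bodied vestigial-winged: (11 − 11.125)² / 11.125 = 0.0014
χ² = 0.0826 + 0.0566 + 0.0566 + 0.0014 = 0.1972 ≈ 0.197
Degrees of freedom = 4 − 1 = 3; critical value at α = 0.05 is 7.815.
Since 0.197 < 7.815, we fail to reject the null hypothesis — the data are consistent with the 9:3:3:1 ratio.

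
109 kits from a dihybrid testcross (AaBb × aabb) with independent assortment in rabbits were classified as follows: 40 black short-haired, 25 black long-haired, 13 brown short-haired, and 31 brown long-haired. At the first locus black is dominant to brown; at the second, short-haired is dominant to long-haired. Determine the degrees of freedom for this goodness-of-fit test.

A dihybrid testcross with independent assortment gives a 1:1:1:1 ratio.
A goodness-of-fit test with 4 phenotype classes has df = 4 − 1 = 3.

3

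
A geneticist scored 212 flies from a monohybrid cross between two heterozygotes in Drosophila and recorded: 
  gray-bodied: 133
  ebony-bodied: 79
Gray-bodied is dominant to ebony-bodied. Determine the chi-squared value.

17.006

For a monohybrid cross between heterozygotes with complete dominance, the expected phenotypic ratio is 3:1.
Under the 3:1 hypothesis (Σ ratio = 4, N = 212):
  gray-bodied: 212 × 3/4 = 159
  ebony-bodied: 212 × 1/4 = 53
χ² = Σ (O − E)² / E
  gray-bodied: (133 − 159)² / 159 = 4.2516
  ebony-bodied: (79 − 53)² / 53 = 12.7547
χ² = 4.2516 + 12.7547 = 17.0063 ≈ 17.006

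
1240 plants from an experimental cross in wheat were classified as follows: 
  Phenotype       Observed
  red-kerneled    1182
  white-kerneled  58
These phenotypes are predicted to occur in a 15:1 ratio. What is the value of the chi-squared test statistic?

5.234

Expected counts for N = 1240 under a 15:1 ratio (total parts = 16):
  red-kerneled: 1240 × 15/16 = 1162.5
  white-kerneled: 1240 × 1/16 = 77.5
χ² = Σ (O − E)² / E
  red-kerneled: (1182 − 1162.5)² / 1162.5 = 0.3271
  white-kerneled: (58 − 77.5)² / 77.5 = 4.9065
χ² = 0.3271 + 4.9065 = 5.2336 ≈ 5.234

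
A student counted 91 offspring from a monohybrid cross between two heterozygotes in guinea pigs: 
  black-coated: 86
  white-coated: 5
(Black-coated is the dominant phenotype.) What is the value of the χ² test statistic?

18.465

For a monohybrid cross between heterozygotes with complete dominance, the expected phenotypic ratio is 3:1.
The 3:1 ratio has 4 parts, so with N = 91 the expected counts are:
  black-coated: 91 × 3/4 = 68.25
  white-coated: 91 × 1/4 = 22.75
χ² = Σ (O − E)² / E
  black-coated: (86 − 68.25)² / 68.25 = 4.6163
  white-coated: (5 − 22.75)² / 22.75 = 13.8489
χ² = 4.6163 + 13.8489 = 18.4652 ≈ 18.465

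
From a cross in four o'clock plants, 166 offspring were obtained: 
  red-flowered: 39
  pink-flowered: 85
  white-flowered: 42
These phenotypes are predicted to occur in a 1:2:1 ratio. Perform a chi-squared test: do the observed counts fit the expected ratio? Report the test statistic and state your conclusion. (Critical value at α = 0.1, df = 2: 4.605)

Under the 1:2:1 hypothesis (Σ ratio = 4, N = 166):
  red-flowered: 166 × 1/4 = 41.5
  pink-flowered: 166 × 2/4 = 83
  white-flowered: 166 × 1/4 = 41.5
χ² = Σ (O − E)² / E
  red-flowered: (39 − 41.5)² / 41.5 = 0.1506
  pink-flowered: (85 − 83)² / 83 = 0.0482
  white-flowered: (42 − 41.5)² / 41.5 = 0.0060
χ² = 0.1506 + 0.0482 + 0.0060 = 0.2048 ≈ 0.205
Degrees of freedom = 3 − 1 = 2; critical value at α = 0.1 is 4.605.
Since 0.205 < 4.605, we fail to reject the null hypothesis — the data are consistent with the 1:2:1 ratio.

0.205; consistent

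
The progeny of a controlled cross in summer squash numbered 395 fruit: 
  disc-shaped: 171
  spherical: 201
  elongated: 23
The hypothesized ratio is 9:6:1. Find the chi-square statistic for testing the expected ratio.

30.782

The 9:6:1 ratio has 16 parts, so with N = 395 the expected counts are:
  disc-shaped: 395 × 9/16 = 222.1875
  spherical: 395 × 6/16 = 148.125
  elongated: 395 × 1/16 = 24.6875
χ² = Σ (O − E)² / E
  disc-shaped: (171 − 222.1875)² / 222.1875 = 11.7926
  spherical: (201 − 148.125)² / 148.125 = 18.8744
  elongated: (23 − 24.6875)² / 24.6875 = 0.1153
χ² = 11.7926 + 18.8744 + 0.1153 = 30.7823 ≈ 30.782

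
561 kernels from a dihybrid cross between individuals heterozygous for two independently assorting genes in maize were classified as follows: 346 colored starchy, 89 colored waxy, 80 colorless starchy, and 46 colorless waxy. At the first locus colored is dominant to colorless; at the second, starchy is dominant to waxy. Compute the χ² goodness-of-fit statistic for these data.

A dihybrid F₂ with independent assortment and complete dominance at both loci gives a 9:3:3:1 phenotypic ratio.
The 9:3:3:1 ratio has 16 parts, so with N = 561 the expected counts are:
  colored starchy: 561 × 9/16 = 315.5625
  colored waxy: 561 × 3/16 = 105.1875
  colorless starchy: 561 × 3/16 = 105.1875
  colorless waxy: 561 × 1/16 = 35.0625
χ² = Σ (O − E)² / E
  colored starchy: (346 − 315.5625)² / 315.5625 = 2.9358
  colored waxy: (89 − 105.1875)² / 105.1875 = 2.4911
  colorless starchy: (80 − 105.1875)² / 105.1875 = 6.0312
  colorless waxy: (46 − 35.0625)² / 35.0625 = 3.4119
χ² = 2.9358 + 2.4911 + 6.0312 + 3.4119 = 14.870

14.870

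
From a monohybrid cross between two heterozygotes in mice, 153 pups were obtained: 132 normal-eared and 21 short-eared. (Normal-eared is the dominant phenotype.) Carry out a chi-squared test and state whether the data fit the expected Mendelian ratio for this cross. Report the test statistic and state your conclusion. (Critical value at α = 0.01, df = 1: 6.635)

10.373; not consistent

For a monohybrid cross between heterozygotes with complete dominance, the expected phenotypic ratio is 3:1.
Expected counts for N = 153 under a 3:1 ratio (total parts = 4):
  normal-eared: 153 × 3/4 = 114.75
  short-eared: 153 × 1/4 = 38.25
χ² = Σ (O − E)² / E
  normal-eared: (132 − 114.75)² / 114.75 = 2.5931
  short-eared: (21 − 38.25)² / 38.25 = 7.7794
χ² = 2.5931 + 7.7794 = 10.3725 ≈ 10.373
Degrees of freedom = 2 − 1 = 1; critical value at α = 0.01 is 6.635.
Since 10.373 > 6.635, we reject the null hypothesis — the data do not fit the 3:1 ratio.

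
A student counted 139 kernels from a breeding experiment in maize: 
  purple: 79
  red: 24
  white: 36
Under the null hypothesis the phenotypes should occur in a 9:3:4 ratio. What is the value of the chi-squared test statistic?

Total ratio parts = 16. Expected numbers out of 139:
  purple: 139 × 9/16 = 78.1875
  red: 139 × 3/16 = 26.0625
  white: 139 × 4/16 = 34.75
χ² = Σ (O − E)² / E
  purple: (79 − 78.1875)² / 78.1875 = 0.0084
  red: (24 − 26.0625)² / 26.0625 = 0.1632
  white: (36 − 34.75)² / 34.75 = 0.0450
χ² = 0.0084 + 0.1632 + 0.0450 = 0.2166 ≈ 0.217

0.217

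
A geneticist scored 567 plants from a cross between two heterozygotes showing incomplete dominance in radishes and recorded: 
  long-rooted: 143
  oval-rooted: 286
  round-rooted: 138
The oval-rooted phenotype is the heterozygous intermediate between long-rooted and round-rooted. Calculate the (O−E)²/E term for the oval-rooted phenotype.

With incomplete dominance, a heterozygote × heterozygote cross gives a 1:2:1 phenotypic ratio.
Expected counts for N = 567 under a 1:2:1 ratio (total parts = 4):
  long-rooted: 567 × 1/4 = 141.75
  oval-rooted: 567 × 2/4 = 283.5
  round-rooted: 567 × 1/4 = 141.75
Contribution of oval-rooted: (286 − 283.5)² / 283.5 = 0.0220

0.022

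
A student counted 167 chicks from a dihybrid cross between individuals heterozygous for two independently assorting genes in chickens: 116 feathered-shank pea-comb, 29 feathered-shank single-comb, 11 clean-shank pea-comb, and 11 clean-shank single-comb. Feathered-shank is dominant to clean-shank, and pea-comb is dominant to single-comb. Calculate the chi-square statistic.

18.560

A dihybrid F₂ with independent assortment and complete dominance at both loci gives a 9:3:3:1 phenotypic ratio.
The 9:3:3:1 ratio has 16 parts, so with N = 167 the expected counts are:
  feathered-shank pea-comb: 167 × 9/16 = 93.9375
  feathered-shank single-comb: 167 × 3/16 = 31.3125
  clean-shank pea-comb: 167 × 3/16 = 31.3125
  clean-shank single-comb: 167 × 1/16 = 10.4375
χ² = Σ (O − E)² / E
  feathered-shank pea-comb: (116 − 93.9375)² / 93.9375 = 5.1817
  feathered-shank single-comb: (29 − 31.3125)² / 31.3125 = 0.1708
  clean-shank pea-comb: (11 − 31.3125)² / 31.3125 = 13.1768
  clean-shank single-comb: (11 − 10.4375)² / 10.4375 = 0.0303
χ² = 5.1817 + 0.1708 + 13.1768 + 0.0303 = 18.5596 ≈ 18.560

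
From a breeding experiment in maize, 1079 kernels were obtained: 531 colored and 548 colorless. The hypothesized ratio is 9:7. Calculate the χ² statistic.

Total ratio parts = 16. Expected numbers out of 1079:
  colored: 1079 × 9/16 = 606.9375
  colorless: 1079 × 7/16 = 472.0625
χ² = Σ (O − E)² / E
  colored: (531 − 606.9375)² / 606.9375 = 9.5010
  colorless: (548 − 472.0625)² / 472.0625 = 12.2156
χ² = 9.5010 + 12.2156 = 21.7166 ≈ 21.717

21.717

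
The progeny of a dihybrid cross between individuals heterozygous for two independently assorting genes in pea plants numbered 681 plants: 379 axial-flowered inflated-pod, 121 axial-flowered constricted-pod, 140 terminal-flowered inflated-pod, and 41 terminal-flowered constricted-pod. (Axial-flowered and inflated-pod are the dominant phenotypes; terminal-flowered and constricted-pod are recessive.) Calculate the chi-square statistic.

A dihybrid F₂ with independent assortment and complete dominance at both loci gives a 9:3:3:1 phenotypic ratio.
Expected counts for N = 681 under a 9:3:3:1 ratio (total parts = 16):
  axial-flowered inflated-pod: 681 × 9/16 = 383.0625
  axial-flowered constricted-pod: 681 × 3/16 = 127.6875
  terminal-flowered inflated-pod: 681 × 3/16 = 127.6875
  terminal-flowered constricted-pod: 681 × 1/16 = 42.5625
χ² = Σ (O − E)² / E
  axial-flowered inflated-pod: (379 − 383.0625)² / 383.0625 = 0.0431
  axial-flowered constricted-pod: (121 − 127.6875)² / 127.6875 = 0.3503
  terminal-flowered inflated-pod: (140 − 127.6875)² / 127.6875 = 1.1873
  terminal-flowered constricted-pod: (41 − 42.5625)² / 42.5625 = 0.0574
χ² = 0.0431 + 0.3503 + 1.1873 + 0.0574 = 1.6381 ≈ 1.638

1.638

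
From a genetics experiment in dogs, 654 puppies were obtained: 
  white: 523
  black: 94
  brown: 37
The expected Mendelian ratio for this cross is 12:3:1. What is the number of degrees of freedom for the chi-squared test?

A goodness-of-fit test with 3 phenotype classes has df = 3 − 1 = 2.

2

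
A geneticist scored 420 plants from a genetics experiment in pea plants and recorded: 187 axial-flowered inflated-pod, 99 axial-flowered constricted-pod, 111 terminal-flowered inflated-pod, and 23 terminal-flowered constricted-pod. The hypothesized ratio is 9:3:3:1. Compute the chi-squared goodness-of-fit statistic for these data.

The 9:3:3:1 ratio has 16 parts, so with N = 420 the expected counts are:
  axial-flowered inflated-pod: 420 × 9/16 = 236.25
  axial-flowered constricted-pod: 420 × 3/16 = 78.75
  terminal-flowered inflated-pod: 420 × 3/16 = 78.75
  terminal-flowered constricted-pod: 420 × 1/16 = 26.25
χ² = Σ (O − E)² / E
  axial-flowered inflated-pod: (187 − 236.25)² / 236.25 = 10.2669
  axial-flowered constricted-pod: (99 − 78.75)² / 78.75 = 5.2071
  terminal-flowered inflated-pod: (111 − 78.75)² / 78.75 = 13.2071
  terminal-flowered constricted-pod: (23 − 26.25)² / 26.25 = 0.4024
χ² = 10.2669 + 5.2071 + 13.2071 + 0.4024 = 29.0835 ≈ 29.084

29.084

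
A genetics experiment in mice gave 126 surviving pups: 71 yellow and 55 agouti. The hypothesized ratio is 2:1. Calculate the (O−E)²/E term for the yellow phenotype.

2.012

The 2:1 ratio has 3 parts, so with N = 126 the expected counts are:
  yellow: 126 × 2/3 = 84
  agouti: 126 × 1/3 = 42
Contribution of yellow: (71 − 84)² / 84 = 2.0119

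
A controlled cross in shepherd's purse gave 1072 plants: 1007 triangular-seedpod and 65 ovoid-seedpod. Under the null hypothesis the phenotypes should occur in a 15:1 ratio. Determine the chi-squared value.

0.064

Total ratio parts = 16. Expected numbers out of 1072:
  triangular-seedpod: 1072 × 15/16 = 1005
  ovoid-seedpod: 1072 × 1/16 = 67
χ² = Σ (O − E)² / E
  triangular-seedpod: (1007 − 1005)² / 1005 = 0.0040
  ovoid-seedpod: (65 − 67)² / 67 = 0.0597
χ² = 0.0040 + 0.0597 = 0.0637 ≈ 0.064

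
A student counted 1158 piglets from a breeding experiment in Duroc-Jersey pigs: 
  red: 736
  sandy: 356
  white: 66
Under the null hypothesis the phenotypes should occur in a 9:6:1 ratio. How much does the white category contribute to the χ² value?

Expected counts for N = 1158 under a 9:6:1 ratio (total parts = 16):
  red: 1158 × 9/16 = 651.375
  sandy: 1158 × 6/16 = 434.25
  white: 1158 × 1/16 = 72.375
Contribution of white: (66 − 72.375)² / 72.375 = 0.5615

0.562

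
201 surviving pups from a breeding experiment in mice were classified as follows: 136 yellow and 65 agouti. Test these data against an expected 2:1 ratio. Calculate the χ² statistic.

Under the 2:1 hypothesis (Σ ratio = 3, N = 201):
  yellow: 201 × 2/3 = 134
  agouti: 201 × 1/3 = 67
χ² = Σ (O − E)² / E
  yellow: (136 − 134)² / 134 = 0.0299
  agouti: (65 − 67)² / 67 = 0.0597
χ² = 0.0299 + 0.0597 = 0.0896 ≈ 0.090

0.090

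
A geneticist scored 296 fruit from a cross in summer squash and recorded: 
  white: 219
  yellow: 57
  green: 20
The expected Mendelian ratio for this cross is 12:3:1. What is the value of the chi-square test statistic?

0.203

Under the 12:3:1 hypothesis (Σ ratio = 16, N = 296):
  white: 296 × 12/16 = 222
  yellow: 296 × 3/16 = 55.5
  green: 296 × 1/16 = 18.5
χ² = Σ (O − E)² / E
  white: (219 − 222)² / 222 = 0.0405
  yellow: (57 − 55.5)² / 55.5 = 0.0405
  green: (20 − 18.5)² / 18.5 = 0.1216
χ² = 0.0405 + 0.0405 + 0.1216 = 0.2026 ≈ 0.203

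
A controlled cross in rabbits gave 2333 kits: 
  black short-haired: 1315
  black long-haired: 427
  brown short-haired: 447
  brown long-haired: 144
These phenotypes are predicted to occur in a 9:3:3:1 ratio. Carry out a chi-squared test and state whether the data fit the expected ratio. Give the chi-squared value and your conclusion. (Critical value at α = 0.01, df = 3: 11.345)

0.486; consistent

Total ratio parts = 16. Expected numbers out of 2333:
  black short-haired: 2333 × 9/16 = 1312.3125
  black long-haired: 2333 × 3/16 = 437.4375
  brown short-haired: 2333 × 3/16 = 437.4375
  brown long-haired: 2333 × 1/16 = 145.8125
χ² = Σ (O − E)² / E
  black short-haired: (1315 − 1312.3125)² / 1312.3125 = 0.0055
  black long-haired: (427 − 437.4375)² / 437.4375 = 0.2490
  brown short-haired: (447 − 437.4375)² / 437.4375 = 0.2090
  brown long-haired: (144 − 145.8125)² / 145.8125 = 0.0225
χ² = 0.0055 + 0.2490 + 0.2090 + 0.0225 = 0.486
Degrees of freedom = 4 − 1 = 3; critical value at α = 0.01 is 11.345.
Since 0.486 < 11.345, we fail to reject the null hypothesis — the data are consistent with the 9:3:3:1 ratio.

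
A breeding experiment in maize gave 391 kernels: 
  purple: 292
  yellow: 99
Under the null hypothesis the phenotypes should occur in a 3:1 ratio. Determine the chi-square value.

0.021

Expected counts for N = 391 under a 3:1 ratio (total parts = 4):
  purple: 391 × 3/4 = 293.25
  yellow: 391 × 1/4 = 97.75
χ² = Σ (O − E)² / E
  purple: (292 − 293.25)² / 293.25 = 0.0053
  yellow: (99 − 97.75)² / 97.75 = 0.0160
χ² = 0.0053 + 0.0160 = 0.0213 ≈ 0.021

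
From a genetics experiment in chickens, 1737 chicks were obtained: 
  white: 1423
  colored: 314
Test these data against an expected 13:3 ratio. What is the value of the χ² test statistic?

0.516

Total ratio parts = 16. Expected numbers out of 1737:
  white: 1737 × 13/16 = 1411.3125
  colored: 1737 × 3/16 = 325.6875
χ² = Σ (O − E)² / E
  white: (1423 − 1411.3125)² / 1411.3125 = 0.0968
  colored: (314 − 325.6875)² / 325.6875 = 0.4194
χ² = 0.0968 + 0.4194 = 0.5162 ≈ 0.516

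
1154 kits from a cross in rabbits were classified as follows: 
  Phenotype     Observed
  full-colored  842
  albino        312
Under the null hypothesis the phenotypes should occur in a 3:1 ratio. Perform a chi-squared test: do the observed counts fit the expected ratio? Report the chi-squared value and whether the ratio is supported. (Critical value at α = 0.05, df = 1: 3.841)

2.552; consistent

Expected counts for N = 1154 under a 3:1 ratio (total parts = 4):
  full-colored: 1154 × 3/4 = 865.5
  albino: 1154 × 1/4 = 288.5
χ² = Σ (O − E)² / E
  full-colored: (842 − 865.5)² / 865.5 = 0.6381
  albino: (312 − 288.5)² / 288.5 = 1.9142
χ² = 0.6381 + 1.9142 = 2.5523 ≈ 2.552
Degrees of freedom = 2 − 1 = 1; critical value at α = 0.05 is 3.841.
Since 2.552 < 3.841, we fail to reject the null hypothesis — the data are consistent with the 3:1 ratio.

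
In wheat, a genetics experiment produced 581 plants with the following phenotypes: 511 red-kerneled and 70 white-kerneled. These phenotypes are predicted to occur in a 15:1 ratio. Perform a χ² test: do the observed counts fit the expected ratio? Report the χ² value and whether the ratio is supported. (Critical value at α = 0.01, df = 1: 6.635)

Under the 15:1 hypothesis (Σ ratio = 16, N = 581):
  red-kerneled: 581 × 15/16 = 544.6875
  white-kerneled: 581 × 1/16 = 36.3125
χ² = Σ (O − E)² / E
  red-kerneled: (511 − 544.6875)² / 544.6875 = 2.0835
  white-kerneled: (70 − 36.3125)² / 36.3125 = 31.2523
χ² = 2.0835 + 31.2523 = 33.3358 ≈ 33.336
Degrees of freedom = 2 − 1 = 1; critical value at α = 0.01 is 6.635.
Since 33.336 > 6.635, we reject the null hypothesis — the data do not fit the 15:1 ratio.

33.336; not consistent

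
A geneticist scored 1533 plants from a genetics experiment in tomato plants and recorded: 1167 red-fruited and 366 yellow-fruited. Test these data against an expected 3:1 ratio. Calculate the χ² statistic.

The 3:1 ratio has 4 parts, so with N = 1533 the expected counts are:
  red-fruited: 1533 × 3/4 = 1149.75
  yellow-fruited: 1533 × 1/4 = 383.25
χ² = Σ (O − E)² / E
  red-fruited: (1167 − 1149.75)² / 1149.75 = 0.2588
  yellow-fruited: (366 − 383.25)² / 383.25 = 0.7764
χ² = 0.2588 + 0.7764 = 1.0352 ≈ 1.035

1.035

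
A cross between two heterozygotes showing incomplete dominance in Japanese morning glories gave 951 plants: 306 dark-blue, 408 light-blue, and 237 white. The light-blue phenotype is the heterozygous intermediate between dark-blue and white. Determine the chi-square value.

With incomplete dominance, a heterozygote × heterozygote cross gives a 1:2:1 phenotypic ratio.
Under the 1:2:1 hypothesis (Σ ratio = 4, N = 951):
  dark-blue: 951 × 1/4 = 237.75
  light-blue: 951 × 2/4 = 475.5
  white: 951 × 1/4 = 237.75
χ² = Σ (O − E)² / E
  dark-blue: (306 − 237.75)² / 237.75 = 19.5923
  light-blue: (408 − 475.5)² / 475.5 = 9.5820
  white: (237 − 237.75)² / 237.75 = 0.0024
χ² = 19.5923 + 9.5820 + 0.0024 = 29.1767 ≈ 29.177

29.177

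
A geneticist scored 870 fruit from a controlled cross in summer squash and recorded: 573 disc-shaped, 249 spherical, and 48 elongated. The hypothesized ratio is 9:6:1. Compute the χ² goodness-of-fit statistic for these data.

The 9:6:1 ratio has 16 parts, so with N = 870 the expected counts are:
  disc-shaped: 870 × 9/16 = 489.375
  spherical: 870 × 6/16 = 326.25
  elongated: 870 × 1/16 = 54.375
χ² = Σ (O − E)² / E
  disc-shaped: (573 − 489.375)² / 489.375 = 14.2899
  spherical: (249 − 326.25)² / 326.25 = 18.2914
  elongated: (48 − 54.375)² / 54.375 = 0.7474
χ² = 14.2899 + 18.2914 + 0.7474 = 33.3287 ≈ 33.329

33.329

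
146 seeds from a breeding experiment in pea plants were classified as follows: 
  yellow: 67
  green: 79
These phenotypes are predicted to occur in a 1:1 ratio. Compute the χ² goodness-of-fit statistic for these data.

0.986

Under the 1:1 hypothesis (Σ ratio = 2, N = 146):
  yellow: 146 × 1/2 = 73
  green: 146 × 1/2 = 73
χ² = Σ (O − E)² / E
  yellow: (67 − 73)² / 73 = 0.4932
  green: (79 − 73)² / 73 = 0.4932
χ² = 0.4932 + 0.4932 = 0.9864 ≈ 0.986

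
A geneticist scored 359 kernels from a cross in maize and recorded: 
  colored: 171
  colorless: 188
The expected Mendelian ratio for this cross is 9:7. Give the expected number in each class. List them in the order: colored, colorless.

Expected counts for N = 359 under a 9:7 ratio (total parts = 16):
  colored: 359 × 9/16 = 201.9375
  colorless: 359 × 7/16 = 157.0625

201.9375, 157.0625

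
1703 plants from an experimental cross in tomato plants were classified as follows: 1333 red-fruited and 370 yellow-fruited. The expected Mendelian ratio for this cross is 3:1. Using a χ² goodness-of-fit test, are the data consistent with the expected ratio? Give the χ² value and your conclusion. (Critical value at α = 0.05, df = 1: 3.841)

Under the 3:1 hypothesis (Σ ratio = 4, N = 1703):
  red-fruited: 1703 × 3/4 = 1277.25
  yellow-fruited: 1703 × 1/4 = 425.75
χ² = Σ (O − E)² / E
  red-fruited: (1333 − 1277.25)² / 1277.25 = 2.4334
  yellow-fruited: (370 − 425.75)² / 425.75 = 7.3002
χ² = 2.4334 + 7.3002 = 9.7336 ≈ 9.734
Degrees of freedom = 2 − 1 = 1; critical value at α = 0.05 is 3.841.
Since 9.734 > 3.841, we reject the null hypothesis — the data do not fit the 3:1 ratio.

9.734; not consistent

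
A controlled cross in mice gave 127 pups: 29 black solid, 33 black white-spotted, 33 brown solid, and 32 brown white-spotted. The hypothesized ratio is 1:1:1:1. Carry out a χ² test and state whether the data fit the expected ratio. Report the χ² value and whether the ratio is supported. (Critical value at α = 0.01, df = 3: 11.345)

The 1:1:1:1 ratio has 4 parts, so with N = 127 the expected counts are:
  black solid: 127 × 1/4 = 31.75
  black white-spotted: 127 × 1/4 = 31.75
  brown solid: 127 × 1/4 = 31.75
  brown white-spotted: 127 × 1/4 = 31.75
χ² = Σ (O − E)² / E
  black solid: (29 − 31.75)² / 31.75 = 0.2382
  black white-spotted: (33 − 31.75)² / 31.75 = 0.0492
  brown solid: (33 − 31.75)² / 31.75 = 0.0492
  brown white-spotted: (32 − 31.75)² / 31.75 = 0.0020
χ² = 0.2382 + 0.0492 + 0.0492 + 0.0020 = 0.3386 ≈ 0.339
Degrees of freedom = 4 − 1 = 3; critical value at α = 0.01 is 11.345.
Since 0.339 < 11.345, we fail to reject the null hypothesis — the data are consistent with the 1:1:1:1 ratio.

0.339; consistent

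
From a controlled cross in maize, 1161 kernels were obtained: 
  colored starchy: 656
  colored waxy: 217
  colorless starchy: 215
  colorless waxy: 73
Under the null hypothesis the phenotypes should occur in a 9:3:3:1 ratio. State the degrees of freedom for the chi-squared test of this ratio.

3

A goodness-of-fit test with 4 phenotype classes has df = 4 − 1 = 3.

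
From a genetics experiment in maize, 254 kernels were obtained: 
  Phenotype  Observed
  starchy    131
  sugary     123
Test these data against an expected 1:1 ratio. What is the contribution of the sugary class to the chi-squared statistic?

The 1:1 ratio has 2 parts, so with N = 254 the expected counts are:
  starchy: 254 × 1/2 = 127
  sugary: 254 × 1/2 = 127
Contribution of sugary: (123 − 127)² / 127 = 0.1260

0.126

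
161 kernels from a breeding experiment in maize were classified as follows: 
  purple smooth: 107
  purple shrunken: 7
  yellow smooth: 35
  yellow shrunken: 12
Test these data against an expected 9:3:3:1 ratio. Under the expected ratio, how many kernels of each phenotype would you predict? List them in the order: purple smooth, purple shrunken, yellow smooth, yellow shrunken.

90.5625, 30.1875, 30.1875, 10.0625

Expected counts for N = 161 under a 9:3:3:1 ratio (total parts = 16):
  purple smooth: 161 × 9/16 = 90.5625
  purple shrunken: 161 × 3/16 = 30.1875
  yellow smooth: 161 × 3/16 = 30.1875
  yellow shrunken: 161 × 1/16 = 10.0625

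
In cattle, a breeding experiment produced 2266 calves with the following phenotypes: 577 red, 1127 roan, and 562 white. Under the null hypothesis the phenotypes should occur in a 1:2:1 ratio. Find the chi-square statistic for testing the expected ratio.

Under the 1:2:1 hypothesis (Σ ratio = 4, N = 2266):
  red: 2266 × 1/4 = 566.5
  roan: 2266 × 2/4 = 1133
  white: 2266 × 1/4 = 566.5
χ² = Σ (O − E)² / E
  red: (577 − 566.5)² / 566.5 = 0.1946
  roan: (1127 − 1133)² / 1133 = 0.0318
  white: (562 − 566.5)² / 566.5 = 0.0357
χ² = 0.1946 + 0.0318 + 0.0357 = 0.2621 ≈ 0.262

0.262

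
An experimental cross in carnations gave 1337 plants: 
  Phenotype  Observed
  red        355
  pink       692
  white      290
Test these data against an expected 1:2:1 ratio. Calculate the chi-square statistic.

7.972

Expected counts for N = 1337 under a 1:2:1 ratio (total parts = 4):
  red: 1337 × 1/4 = 334.25
  pink: 1337 × 2/4 = 668.5
  white: 1337 × 1/4 = 334.25
χ² = Σ (O − E)² / E
  red: (355 − 334.25)² / 334.25 = 1.2881
  pink: (692 − 668.5)² / 668.5 = 0.8261
  white: (290 − 334.25)² / 334.25 = 5.8581
χ² = 1.2881 + 0.8261 + 5.8581 = 7.9723 ≈ 7.972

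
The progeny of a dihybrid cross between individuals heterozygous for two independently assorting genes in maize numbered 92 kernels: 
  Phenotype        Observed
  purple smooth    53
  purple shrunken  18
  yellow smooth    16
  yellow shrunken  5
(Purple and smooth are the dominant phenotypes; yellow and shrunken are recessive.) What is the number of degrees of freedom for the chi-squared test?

A dihybrid F₂ with independent assortment and complete dominance at both loci gives a 9:3:3:1 phenotypic ratio.
A goodness-of-fit test with 4 phenotype classes has df = 4 − 1 = 3.

3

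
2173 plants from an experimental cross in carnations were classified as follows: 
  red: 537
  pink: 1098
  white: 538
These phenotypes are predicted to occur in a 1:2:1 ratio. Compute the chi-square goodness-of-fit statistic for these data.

0.244

Expected counts for N = 2173 under a 1:2:1 ratio (total parts = 4):
  red: 2173 × 1/4 = 543.25
  pink: 2173 × 2/4 = 1086.5
  white: 2173 × 1/4 = 543.25
χ² = Σ (O − E)² / E
  red: (537 − 543.25)² / 543.25 = 0.0719
  pink: (1098 − 1086.5)² / 1086.5 = 0.1217
  white: (538 − 543.25)² / 543.25 = 0.0507
χ² = 0.0719 + 0.1217 + 0.0507 = 0.2443 ≈ 0.244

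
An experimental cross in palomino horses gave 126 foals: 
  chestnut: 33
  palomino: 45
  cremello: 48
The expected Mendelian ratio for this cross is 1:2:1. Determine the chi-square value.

The 1:2:1 ratio has 4 parts, so with N = 126 the expected counts are:
  chestnut: 126 × 1/4 = 31.5
  palomino: 126 × 2/4 = 63
  cremello: 126 × 1/4 = 31.5
χ² = Σ (O − E)² / E
  chestnut: (33 − 31.5)² / 31.5 = 0.0714
  palomino: (45 − 63)² / 63 = 5.1429
  cremello: (48 − 31.5)² / 31.5 = 8.6429
χ² = 0.0714 + 5.1429 + 8.6429 = 13.8572 ≈ 13.857

13.857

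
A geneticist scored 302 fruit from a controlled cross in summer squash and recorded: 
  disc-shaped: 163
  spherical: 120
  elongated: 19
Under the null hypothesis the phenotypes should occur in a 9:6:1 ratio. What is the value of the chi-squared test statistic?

0.681

Under the 9:6:1 hypothesis (Σ ratio = 16, N = 302):
  disc-shaped: 302 × 9/16 = 169.875
  spherical: 302 × 6/16 = 113.25
  elongated: 302 × 1/16 = 18.875
χ² = Σ (O − E)² / E
  disc-shaped: (163 − 169.875)² / 169.875 = 0.2782
  spherical: (120 − 113.25)² / 113.25 = 0.4023
  elongated: (19 − 18.875)² / 18.875 = 0.0008
χ² = 0.2782 + 0.4023 + 0.0008 = 0.6813 ≈ 0.681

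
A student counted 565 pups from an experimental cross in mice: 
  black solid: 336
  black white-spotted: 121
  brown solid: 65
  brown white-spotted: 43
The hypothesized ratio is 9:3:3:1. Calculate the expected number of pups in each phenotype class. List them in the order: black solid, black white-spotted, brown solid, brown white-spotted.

Expected counts for N = 565 under a 9:3:3:1 ratio (total parts = 16):
  black solid: 565 × 9/16 = 317.8125
  black white-spotted: 565 × 3/16 = 105.9375
  brown solid: 565 × 3/16 = 105.9375
  brown white-spotted: 565 × 1/16 = 35.3125

317.8125, 105.9375, 105.9375, 35.3125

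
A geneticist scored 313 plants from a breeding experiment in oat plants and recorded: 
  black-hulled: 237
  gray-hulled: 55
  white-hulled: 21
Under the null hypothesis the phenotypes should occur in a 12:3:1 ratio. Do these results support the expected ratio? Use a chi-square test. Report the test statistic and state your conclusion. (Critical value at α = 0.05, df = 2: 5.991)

0.359; consistent

The 12:3:1 ratio has 16 parts, so with N = 313 the expected counts are:
  black-hulled: 313 × 12/16 = 234.75
  gray-hulled: 313 × 3/16 = 58.6875
  white-hulled: 313 × 1/16 = 19.5625
χ² = Σ (O − E)² / E
  black-hulled: (237 − 234.75)² / 234.75 = 0.0216
  gray-hulled: (55 − 58.6875)² / 58.6875 = 0.2317
  white-hulled: (21 − 19.5625)² / 19.5625 = 0.1056
χ² = 0.0216 + 0.2317 + 0.1056 = 0.3589 ≈ 0.359
Degrees of freedom = 3 − 1 = 2; critical value at α = 0.05 is 5.991.
Since 0.359 < 5.991, we fail to reject the null hypothesis — the data are consistent with the 12:3:1 ratio.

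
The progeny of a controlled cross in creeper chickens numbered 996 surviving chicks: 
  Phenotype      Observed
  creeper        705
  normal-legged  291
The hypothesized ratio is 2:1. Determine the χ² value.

7.595

Total ratio parts = 3. Expected numbers out of 996:
  creeper: 996 × 2/3 = 664
  normal-legged: 996 × 1/3 = 332
χ² = Σ (O − E)² / E
  creeper: (705 − 664)² / 664 = 2.5316
  normal-legged: (291 − 332)² / 332 = 5.0633
χ² = 2.5316 + 5.0633 = 7.5949 ≈ 7.595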